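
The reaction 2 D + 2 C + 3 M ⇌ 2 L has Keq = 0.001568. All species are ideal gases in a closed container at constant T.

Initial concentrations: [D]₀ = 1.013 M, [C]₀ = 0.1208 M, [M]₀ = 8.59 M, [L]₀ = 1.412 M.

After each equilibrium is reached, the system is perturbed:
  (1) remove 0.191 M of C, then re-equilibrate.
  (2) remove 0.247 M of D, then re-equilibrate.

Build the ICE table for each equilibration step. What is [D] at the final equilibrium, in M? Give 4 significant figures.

[D]_eq = 1.358 M

Q₀ = 0.2101 vs Keq = 0.001568 ⇒ Q>K, reverse
Step 1:
                    D           C           M           L
  Initial       1.013      0.1208        8.59       1.412
  Change       0.4584      0.4584      0.6876     -0.4584
  Equil         1.471      0.5792       9.278      0.9536
  solve Keq expr → x = -0.2292; check Q = 0.001568
Then remove 0.191 M of C.
Step 2:
                    D           C           M           L
  Initial       1.471      0.3882       9.278      0.9536
  Change      0.09278     0.09278      0.1392    -0.09278
  Equil         1.564       0.481       9.417      0.8608
  solve Keq expr → x = -0.04639; check Q = 0.001568
Then remove 0.247 M of D.
Step 3:
                    D           C           M           L
  Initial       1.317       0.481       9.417      0.8608
  Change      0.04121     0.04121     0.06181    -0.04121
  Equil         1.358      0.5222       9.479      0.8196
  solve Keq expr → x = -0.0206; check Q = 0.001568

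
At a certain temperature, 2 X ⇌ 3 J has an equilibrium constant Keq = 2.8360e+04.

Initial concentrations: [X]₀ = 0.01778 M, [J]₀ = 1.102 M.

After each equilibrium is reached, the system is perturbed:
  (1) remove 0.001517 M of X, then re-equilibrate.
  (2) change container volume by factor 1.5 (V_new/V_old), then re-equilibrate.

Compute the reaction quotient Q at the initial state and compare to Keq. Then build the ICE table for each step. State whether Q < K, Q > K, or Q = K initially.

Q₀ = 4233 vs Keq = 2.8360e+04 ⇒ Q<K, forward
Step 1:
                  X         J
  Initial   0.01778     1.102
  Change   -0.01076   0.01614
  Equil    0.007021     1.118
  solve Keq expr → x = 0.00538; check Q = 2.8360e+04
Then remove 0.001517 M of X.
Step 2:
                  X         J
  Initial  0.005504     1.118
  Change   0.001496 -0.002244
  Equil       0.007     1.116
  solve Keq expr → x = -7.4794e-04; check Q = 2.8360e+04
Then change container volume by factor 1.5 (V_new/V_old).
Step 3:
                  X         J
  Initial  0.004666    0.7439
  Change  -8.4656e-04   0.00127
  Equil     0.00382    0.7452
  solve Keq expr → x = 4.2328e-04; check Q = 2.8360e+04

Q₀ = 4233; Q < K (proceeds forward)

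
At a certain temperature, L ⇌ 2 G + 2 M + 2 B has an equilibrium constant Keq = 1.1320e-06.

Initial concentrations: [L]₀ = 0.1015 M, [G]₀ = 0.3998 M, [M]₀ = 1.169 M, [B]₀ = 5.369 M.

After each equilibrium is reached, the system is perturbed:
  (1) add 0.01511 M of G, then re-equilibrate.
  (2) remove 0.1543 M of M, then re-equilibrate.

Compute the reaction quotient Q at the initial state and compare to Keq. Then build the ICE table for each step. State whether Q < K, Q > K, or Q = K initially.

Q₀ = 62.03 vs Keq = 1.1320e-06 ⇒ Q>K, reverse
Step 1:
                  L         G         M         B
  Initial    0.1015    0.3998     1.169     5.369
  Change     0.1998   -0.3996   -0.3996   -0.3996
  Equil      0.3013 1.5276e-04    0.7694     4.969
  solve Keq expr → x = -0.1998; check Q = 1.1320e-06
Then add 0.01511 M of G.
Step 2:
                  L         G         M         B
  Initial    0.3013   0.01526    0.7694     4.969
  Change   0.007552   -0.0151   -0.0151   -0.0151
  Equil      0.3089 1.5824e-04    0.7542     4.954
  solve Keq expr → x = -0.007552; check Q = 1.1320e-06
Then remove 0.1543 M of M.
Step 3:
                  L         G         M         B
  Initial    0.3089 1.5824e-04    0.5999     4.954
  Change  -2.0338e-05 4.0677e-05 4.0677e-05 4.0677e-05
  Equil      0.3089 1.9892e-04       0.6     4.954
  solve Keq expr → x = 2.0338e-05; check Q = 1.1320e-06

Q₀ = 62.03; Q > K (proceeds reverse)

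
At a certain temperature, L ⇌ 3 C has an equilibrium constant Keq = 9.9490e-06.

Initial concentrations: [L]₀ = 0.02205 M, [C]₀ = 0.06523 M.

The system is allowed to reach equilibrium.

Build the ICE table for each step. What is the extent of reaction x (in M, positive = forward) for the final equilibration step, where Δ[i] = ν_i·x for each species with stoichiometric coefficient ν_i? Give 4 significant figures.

x = -0.01926 M

Q₀ = 0.01259 vs Keq = 9.9490e-06 ⇒ Q>K, reverse
Step 1:
                   L          C
  Initial    0.02205    0.06523
  Change     0.01926   -0.05779
  Equil      0.04131   0.007435
  solve Keq expr → x = -0.01926; check Q = 9.9490e-06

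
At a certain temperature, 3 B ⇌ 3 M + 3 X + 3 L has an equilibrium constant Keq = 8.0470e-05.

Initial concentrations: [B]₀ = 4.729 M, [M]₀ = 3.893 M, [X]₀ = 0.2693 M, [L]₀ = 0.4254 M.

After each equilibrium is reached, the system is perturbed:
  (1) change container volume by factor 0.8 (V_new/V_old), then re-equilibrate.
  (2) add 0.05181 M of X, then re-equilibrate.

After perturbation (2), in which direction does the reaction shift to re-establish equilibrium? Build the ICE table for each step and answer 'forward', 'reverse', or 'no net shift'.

Q₀ = 8.3878e-04 vs Keq = 8.0470e-05 ⇒ Q>K, reverse
Step 1:
                  B         M         X         L
  I           4.729     3.893    0.2693    0.4254
  C          0.1002   -0.1002   -0.1002   -0.1002
  E           4.829     3.793    0.1691    0.3252
  solve Keq expr → x = -0.03341; check Q = 8.0470e-05
Then change container volume by factor 0.8 (V_new/V_old).
Step 2:
                  B         M         X         L
  I           6.037     4.741    0.2113    0.4064
  C         0.05277  -0.05277  -0.05277  -0.05277
  E           6.089     4.688    0.1586    0.3537
  solve Keq expr → x = -0.01759; check Q = 8.0470e-05
Then add 0.05181 M of X.
Step 3:
                  B         M         X         L
  I           6.089     4.688    0.2104    0.3537
  C         0.03319  -0.03319  -0.03319  -0.03319
  E           6.123     4.655    0.1772    0.3205
  solve Keq expr → x = -0.01106; check Q = 8.0470e-05

Direction: reverse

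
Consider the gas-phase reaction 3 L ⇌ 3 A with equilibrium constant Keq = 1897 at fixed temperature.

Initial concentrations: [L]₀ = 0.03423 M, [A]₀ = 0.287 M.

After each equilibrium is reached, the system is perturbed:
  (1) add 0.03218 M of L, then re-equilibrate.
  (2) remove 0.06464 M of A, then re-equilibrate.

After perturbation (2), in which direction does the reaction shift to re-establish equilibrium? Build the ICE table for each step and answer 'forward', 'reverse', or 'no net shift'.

Direction: forward

Q₀ = 589.4 vs Keq = 1897 ⇒ Q<K, forward
Step 1:
                    L           A
  init        0.03423       0.287
  Δ          -0.01022     0.01022
  eq          0.02401      0.2972
  solve Keq expr → x = 0.003407; check Q = 1897
Then add 0.03218 M of L.
Step 2:
                    L           A
  init        0.05619      0.2972
  Δ          -0.02977     0.02977
  eq          0.02642       0.327
  solve Keq expr → x = 0.009925; check Q = 1897
Then remove 0.06464 M of A.
Step 3:
                    L           A
  init        0.02642      0.2624
  Δ         -0.004831    0.004831
  eq          0.02158      0.2672
  solve Keq expr → x = 0.00161; check Q = 1897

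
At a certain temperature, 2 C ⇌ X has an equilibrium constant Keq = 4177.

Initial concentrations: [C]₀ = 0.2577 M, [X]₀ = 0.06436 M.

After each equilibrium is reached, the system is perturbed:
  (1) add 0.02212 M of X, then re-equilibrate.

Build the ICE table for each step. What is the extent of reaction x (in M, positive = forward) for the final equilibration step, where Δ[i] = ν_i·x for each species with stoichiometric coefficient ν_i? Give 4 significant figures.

x = -1.8938e-04 M

Q₀ = 0.9691 vs Keq = 4177 ⇒ Q<K, forward
Step 1:
                   C          X
  init        0.2577    0.06436
  Δ           -0.251     0.1255
  eq        0.006742     0.1898
  solve Keq expr → x = 0.1255; check Q = 4177
Then add 0.02212 M of X.
Step 2:
                   C          X
  init      0.006742      0.212
  Δ       3.7876e-04 -1.8938e-04
  eq         0.00712     0.2118
  solve Keq expr → x = -1.8938e-04; check Q = 4177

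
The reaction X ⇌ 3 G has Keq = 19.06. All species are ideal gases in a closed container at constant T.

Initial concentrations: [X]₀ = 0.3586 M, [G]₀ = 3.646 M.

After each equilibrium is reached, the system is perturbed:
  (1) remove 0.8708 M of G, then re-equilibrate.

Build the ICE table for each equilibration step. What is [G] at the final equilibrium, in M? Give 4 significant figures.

[G]_eq = 2.192 M

Q₀ = 135.2 vs Keq = 19.06 ⇒ Q>K, reverse
Step 1:
                  X         G
  Initial    0.3586     3.646
  Change     0.4024    -1.207
  Equil       0.761     2.439
  solve Keq expr → x = -0.4024; check Q = 19.06
Then remove 0.8708 M of G.
Step 2:
                  X         G
  Initial     0.761     1.568
  Change    -0.2081    0.6244
  Equil      0.5529     2.192
  solve Keq expr → x = 0.2081; check Q = 19.06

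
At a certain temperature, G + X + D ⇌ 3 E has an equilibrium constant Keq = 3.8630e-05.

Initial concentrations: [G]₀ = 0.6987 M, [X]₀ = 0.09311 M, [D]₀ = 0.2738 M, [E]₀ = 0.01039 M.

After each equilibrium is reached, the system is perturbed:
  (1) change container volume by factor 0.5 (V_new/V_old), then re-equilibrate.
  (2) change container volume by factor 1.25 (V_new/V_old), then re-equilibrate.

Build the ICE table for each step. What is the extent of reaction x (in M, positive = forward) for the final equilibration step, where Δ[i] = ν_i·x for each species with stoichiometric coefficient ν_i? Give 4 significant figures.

Q₀ = 6.2969e-05 vs Keq = 3.8630e-05 ⇒ Q>K, reverse
Step 1:
                    G           X           D           E
  I            0.6987     0.09311      0.2738     0.01039
  C        5.1258e-04  5.1258e-04  5.1258e-04   -0.001538
  E            0.6992     0.09362      0.2743    0.008852
  solve Keq expr → x = -5.1258e-04; check Q = 3.8630e-05
Then change container volume by factor 0.5 (V_new/V_old).
Step 2:
                    G           X           D           E
  I             1.398      0.1872      0.5486      0.0177
  C                 0           0           0           0
  E             1.398      0.1872      0.5486      0.0177
  solve Keq expr → x = 0; check Q = 3.8630e-05
Then change container volume by factor 1.25 (V_new/V_old).
Step 3:
                    G           X           D           E
  I             1.119      0.1498      0.4389     0.01416
  C                 0           0           0           0
  E             1.119      0.1498      0.4389     0.01416
  solve Keq expr → x = 0; check Q = 3.8630e-05

x = 0 M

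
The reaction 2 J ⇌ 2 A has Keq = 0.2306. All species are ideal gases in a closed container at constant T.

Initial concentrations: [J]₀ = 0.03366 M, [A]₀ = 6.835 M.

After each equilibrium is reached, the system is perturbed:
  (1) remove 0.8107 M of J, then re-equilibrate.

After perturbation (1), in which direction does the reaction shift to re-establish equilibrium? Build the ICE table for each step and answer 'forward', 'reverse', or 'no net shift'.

Q₀ = 4.1233e+04 vs Keq = 0.2306 ⇒ Q>K, reverse
Step 1:
                    J           A
  Initial     0.03366       6.835
  Change        4.607      -4.607
  Equil          4.64       2.228
  solve Keq expr → x = -2.303; check Q = 0.2306
Then remove 0.8107 M of J.
Step 2:
                    J           A
  Initial        3.83       2.228
  Change        0.263      -0.263
  Equil         4.093       1.965
  solve Keq expr → x = -0.1315; check Q = 0.2306

Direction: reverse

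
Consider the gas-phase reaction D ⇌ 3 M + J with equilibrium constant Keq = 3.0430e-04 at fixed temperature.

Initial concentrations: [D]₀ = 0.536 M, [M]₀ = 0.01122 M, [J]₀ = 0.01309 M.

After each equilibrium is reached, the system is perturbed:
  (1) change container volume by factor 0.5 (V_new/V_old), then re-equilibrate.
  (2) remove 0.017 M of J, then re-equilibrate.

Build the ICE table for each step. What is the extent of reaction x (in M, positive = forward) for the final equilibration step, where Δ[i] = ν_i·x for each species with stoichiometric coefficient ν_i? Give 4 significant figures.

x = 0.003695 M

Q₀ = 3.4495e-08 vs Keq = 3.0430e-04 ⇒ Q<K, forward
Step 1:
                   D          M          J
  I            0.536    0.01122    0.01309
  C         -0.04264     0.1279    0.04264
  E           0.4934     0.1391    0.05573
  solve Keq expr → x = 0.04264; check Q = 3.0430e-04
Then change container volume by factor 0.5 (V_new/V_old).
Step 2:
                   D          M          J
  I           0.9867     0.2783     0.1115
  C          0.03863    -0.1159   -0.03863
  E            1.025     0.1624    0.07284
  solve Keq expr → x = -0.03863; check Q = 3.0430e-04
Then remove 0.017 M of J.
Step 3:
                   D          M          J
  I            1.025     0.1624    0.05584
  C        -0.003695    0.01109   0.003695
  E            1.022     0.1735    0.05953
  solve Keq expr → x = 0.003695; check Q = 3.0430e-04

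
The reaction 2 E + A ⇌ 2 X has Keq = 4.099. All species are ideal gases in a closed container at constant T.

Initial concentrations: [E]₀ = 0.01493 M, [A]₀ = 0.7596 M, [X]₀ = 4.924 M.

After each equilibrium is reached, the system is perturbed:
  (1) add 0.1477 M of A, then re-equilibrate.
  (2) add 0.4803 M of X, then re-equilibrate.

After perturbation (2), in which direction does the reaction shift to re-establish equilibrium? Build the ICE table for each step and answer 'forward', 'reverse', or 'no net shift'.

Q₀ = 1.4320e+05 vs Keq = 4.099 ⇒ Q>K, reverse
Step 1:
                  E         A         X
  I         0.01493    0.7596     4.924
  C           1.416    0.7078    -1.416
  E           1.431     1.467     3.508
  solve Keq expr → x = -0.7078; check Q = 4.099
Then add 0.1477 M of A.
Step 2:
                  E         A         X
  I           1.431     1.615     3.508
  C        -0.04175  -0.02087   0.04175
  E           1.389     1.594      3.55
  solve Keq expr → x = 0.02087; check Q = 4.099
Then add 0.4803 M of X.
Step 3:
                  E         A         X
  I           1.389     1.594      4.03
  C          0.1156   0.05781   -0.1156
  E           1.504     1.652     3.915
  solve Keq expr → x = -0.05781; check Q = 4.099

Direction: reverse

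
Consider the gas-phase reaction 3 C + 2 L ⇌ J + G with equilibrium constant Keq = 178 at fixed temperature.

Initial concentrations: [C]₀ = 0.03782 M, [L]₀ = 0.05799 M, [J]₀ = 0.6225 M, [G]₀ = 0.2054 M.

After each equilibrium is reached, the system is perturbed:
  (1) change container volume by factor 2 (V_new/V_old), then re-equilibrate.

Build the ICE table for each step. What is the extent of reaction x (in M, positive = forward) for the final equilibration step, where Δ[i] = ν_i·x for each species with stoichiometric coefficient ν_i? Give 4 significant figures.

x = -0.01727 M

Q₀ = 7.0286e+05 vs Keq = 178 ⇒ Q>K, reverse
Step 1:
                   C          L          J          G
  I          0.03782    0.05799     0.6225     0.2054
  C           0.1944     0.1296   -0.06479   -0.06479
  E           0.2322     0.1876     0.5577     0.1406
  solve Keq expr → x = -0.06479; check Q = 178
Then change container volume by factor 2 (V_new/V_old).
Step 2:
                   C          L          J          G
  I           0.1161    0.09379     0.2789     0.0703
  C           0.0518    0.03453   -0.01727   -0.01727
  E           0.1679     0.1283     0.2616    0.05304
  solve Keq expr → x = -0.01727; check Q = 178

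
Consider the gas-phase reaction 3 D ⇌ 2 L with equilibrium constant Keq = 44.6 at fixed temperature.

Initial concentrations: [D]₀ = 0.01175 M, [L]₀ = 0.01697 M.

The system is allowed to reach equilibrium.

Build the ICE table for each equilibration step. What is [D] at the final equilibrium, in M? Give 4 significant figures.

[D]_eq = 0.01632 M

Q₀ = 177.5 vs Keq = 44.6 ⇒ Q>K, reverse
Step 1:
                   D          L
  I          0.01175    0.01697
  C          0.00457  -0.003047
  E          0.01632    0.01392
  solve Keq expr → x = -0.001523; check Q = 44.6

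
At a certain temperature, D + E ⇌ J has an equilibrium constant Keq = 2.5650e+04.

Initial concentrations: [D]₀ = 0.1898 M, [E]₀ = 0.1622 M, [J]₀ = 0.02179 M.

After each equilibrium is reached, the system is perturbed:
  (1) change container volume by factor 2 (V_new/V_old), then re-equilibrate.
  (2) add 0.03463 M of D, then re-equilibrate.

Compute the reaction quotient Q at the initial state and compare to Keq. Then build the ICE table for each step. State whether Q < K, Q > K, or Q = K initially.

Q₀ = 0.7078 vs Keq = 2.5650e+04 ⇒ Q<K, forward
Step 1:
                  D         E         J
  init       0.1898    0.1622   0.02179
  Δ         -0.1619   -0.1619    0.1619
  eq        0.02786 2.5714e-04    0.1837
  solve Keq expr → x = 0.1619; check Q = 2.5650e+04
Then change container volume by factor 2 (V_new/V_old).
Step 2:
                  D         E         J
  init      0.01393 1.2857e-04   0.09187
  Δ       1.2592e-04 1.2592e-04 -1.2592e-04
  eq        0.01405 2.5448e-04   0.09174
  solve Keq expr → x = -1.2592e-04; check Q = 2.5650e+04
Then add 0.03463 M of D.
Step 3:
                  D         E         J
  init      0.04868 2.5448e-04   0.09174
  Δ       -1.8060e-04 -1.8060e-04 1.8060e-04
  eq         0.0485 7.3884e-05   0.09192
  solve Keq expr → x = 1.8060e-04; check Q = 2.5650e+04

Q₀ = 0.7078; Q < K (proceeds forward)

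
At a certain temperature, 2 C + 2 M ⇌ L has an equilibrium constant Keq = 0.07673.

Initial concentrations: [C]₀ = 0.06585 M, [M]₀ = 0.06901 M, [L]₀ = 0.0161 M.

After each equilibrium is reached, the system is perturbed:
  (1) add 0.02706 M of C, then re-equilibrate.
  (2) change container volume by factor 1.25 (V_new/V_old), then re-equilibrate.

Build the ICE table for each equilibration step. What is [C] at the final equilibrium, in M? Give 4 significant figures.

Q₀ = 779.6 vs Keq = 0.07673 ⇒ Q>K, reverse
Step 1:
                   C          M          L
  I          0.06585    0.06901     0.0161
  C          0.03218    0.03218   -0.01609
  E          0.09803     0.1012 7.5517e-06
  solve Keq expr → x = -0.01609; check Q = 0.07673
Then add 0.02706 M of C.
Step 2:
                   C          M          L
  I           0.1251     0.1012 7.5517e-06
  C       -9.4802e-06 -9.4802e-06 4.7401e-06
  E           0.1251     0.1012 1.2292e-05
  solve Keq expr → x = 4.7401e-06; check Q = 0.07673
Then change container volume by factor 1.25 (V_new/V_old).
Step 3:
                   C          M          L
  I           0.1001    0.08095 9.8334e-06
  C       9.5931e-06 9.5931e-06 -4.7965e-06
  E           0.1001    0.08096 5.0369e-06
  solve Keq expr → x = -4.7965e-06; check Q = 0.07673

[C]_eq = 0.1001 M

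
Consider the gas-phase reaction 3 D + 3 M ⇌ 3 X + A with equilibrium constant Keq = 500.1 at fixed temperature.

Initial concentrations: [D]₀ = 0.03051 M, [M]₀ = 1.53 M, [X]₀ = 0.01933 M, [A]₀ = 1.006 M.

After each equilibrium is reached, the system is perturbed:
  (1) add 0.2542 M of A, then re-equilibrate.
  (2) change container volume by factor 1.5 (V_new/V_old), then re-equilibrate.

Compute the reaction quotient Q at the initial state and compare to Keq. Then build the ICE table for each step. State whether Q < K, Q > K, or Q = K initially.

Q₀ = 0.07143; Q < K (proceeds forward)

Q₀ = 0.07143 vs Keq = 500.1 ⇒ Q<K, forward
Step 1:
                   D          M          X          A
  Initial    0.03051       1.53    0.01933      1.006
  Change    -0.02664   -0.02664    0.02664    0.00888
  Equil     0.003871      1.503    0.04597      1.015
  solve Keq expr → x = 0.00888; check Q = 500.1
Then add 0.2542 M of A.
Step 2:
                   D          M          X          A
  Initial   0.003871      1.503    0.04597      1.269
  Change  2.7376e-04 2.7376e-04 -2.7376e-04 -9.1254e-05
  Equil     0.004145      1.504    0.04569      1.269
  solve Keq expr → x = -9.1254e-05; check Q = 500.1
Then change container volume by factor 1.5 (V_new/V_old).
Step 3:
                   D          M          X          A
  Initial   0.002763      1.002    0.03046      0.846
  Change  7.6383e-04 7.6383e-04 -7.6383e-04 -2.5461e-04
  Equil     0.003527      1.003     0.0297     0.8457
  solve Keq expr → x = -2.5461e-04; check Q = 500.1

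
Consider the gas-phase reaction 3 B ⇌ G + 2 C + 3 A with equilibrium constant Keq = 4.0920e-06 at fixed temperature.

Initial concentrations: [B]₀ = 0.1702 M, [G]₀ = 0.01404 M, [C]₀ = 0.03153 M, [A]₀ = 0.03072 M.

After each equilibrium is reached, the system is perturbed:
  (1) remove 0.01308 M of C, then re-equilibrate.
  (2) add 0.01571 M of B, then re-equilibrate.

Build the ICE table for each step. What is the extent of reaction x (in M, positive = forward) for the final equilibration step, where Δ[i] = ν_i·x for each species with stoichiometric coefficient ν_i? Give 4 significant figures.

Q₀ = 8.2073e-08 vs Keq = 4.0920e-06 ⇒ Q<K, forward
Step 1:
                   B          G          C          A
  init        0.1702    0.01404    0.03153    0.03072
  Δ         -0.02788   0.009294    0.01859    0.02788
  eq          0.1423    0.02333    0.05012     0.0586
  solve Keq expr → x = 0.009294; check Q = 4.0920e-06
Then remove 0.01308 M of C.
Step 2:
                   B          G          C          A
  init        0.1423    0.02333    0.03704     0.0586
  Δ        -0.005092   0.001697   0.003395   0.005092
  eq          0.1372    0.02503    0.04043    0.06369
  solve Keq expr → x = 0.001697; check Q = 4.0920e-06
Then add 0.01571 M of B.
Step 3:
                   B          G          C          A
  init        0.1529    0.02503    0.04043    0.06369
  Δ        -0.002926 9.7538e-04   0.001951   0.002926
  eq            0.15    0.02601    0.04238    0.06662
  solve Keq expr → x = 9.7538e-04; check Q = 4.0920e-06

x = 9.7538e-04 M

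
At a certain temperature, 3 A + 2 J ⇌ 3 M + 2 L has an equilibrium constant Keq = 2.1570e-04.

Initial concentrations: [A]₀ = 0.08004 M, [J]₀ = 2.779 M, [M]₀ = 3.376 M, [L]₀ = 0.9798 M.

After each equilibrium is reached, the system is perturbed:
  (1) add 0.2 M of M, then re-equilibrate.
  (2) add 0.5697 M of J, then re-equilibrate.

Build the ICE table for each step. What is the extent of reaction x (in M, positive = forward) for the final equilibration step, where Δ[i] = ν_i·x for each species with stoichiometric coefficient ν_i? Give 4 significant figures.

Q₀ = 9328 vs Keq = 2.1570e-04 ⇒ Q>K, reverse
Step 1:
                    A           J           M           L
  Initial     0.08004       2.779       3.376      0.9798
  Change        1.415      0.9434      -1.415     -0.9434
  Equil         1.495       3.722       1.961      0.0364
  solve Keq expr → x = -0.4717; check Q = 2.1570e-04
Then add 0.2 M of M.
Step 2:
                    A           J           M           L
  Initial       1.495       3.722       2.161      0.0364
  Change     0.006796    0.004531   -0.006796   -0.004531
  Equil         1.502       3.727       2.154     0.03187
  solve Keq expr → x = -0.002265; check Q = 2.1570e-04
Then add 0.5697 M of J.
Step 3:
                    A           J           M           L
  Initial       1.502       4.297       2.154     0.03187
  Change    -0.006634   -0.004423    0.006634    0.004423
  Equil         1.495       4.292       2.161     0.03629
  solve Keq expr → x = 0.002211; check Q = 2.1570e-04

x = 0.002211 M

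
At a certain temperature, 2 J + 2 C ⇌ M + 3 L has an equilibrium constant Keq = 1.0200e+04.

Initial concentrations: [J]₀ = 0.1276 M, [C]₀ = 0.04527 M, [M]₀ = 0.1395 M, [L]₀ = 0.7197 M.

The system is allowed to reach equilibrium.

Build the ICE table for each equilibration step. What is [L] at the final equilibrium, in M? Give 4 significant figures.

[L]_eq = 0.7522 M

Q₀ = 1558 vs Keq = 1.0200e+04 ⇒ Q<K, forward
Step 1:
                    J           C           M           L
  init         0.1276     0.04527      0.1395      0.7197
  Δ          -0.02164    -0.02164     0.01082     0.03246
  eq            0.106     0.02363      0.1503      0.7522
  solve Keq expr → x = 0.01082; check Q = 1.0200e+04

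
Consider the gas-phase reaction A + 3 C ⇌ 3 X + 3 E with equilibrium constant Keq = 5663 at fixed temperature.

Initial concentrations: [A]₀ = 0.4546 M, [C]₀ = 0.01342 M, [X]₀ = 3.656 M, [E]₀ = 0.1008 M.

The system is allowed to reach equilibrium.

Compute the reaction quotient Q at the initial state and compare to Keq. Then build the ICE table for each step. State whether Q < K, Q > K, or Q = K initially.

Q₀ = 4.5553e+04 vs Keq = 5663 ⇒ Q>K, reverse
Step 1:
                    A           C           X           E
  I            0.4546     0.01342       3.656      0.1008
  C           0.00351     0.01053    -0.01053    -0.01053
  E            0.4581     0.02395       3.645     0.09027
  solve Keq expr → x = -0.00351; check Q = 5663

Q₀ = 4.5553e+04; Q > K (proceeds reverse)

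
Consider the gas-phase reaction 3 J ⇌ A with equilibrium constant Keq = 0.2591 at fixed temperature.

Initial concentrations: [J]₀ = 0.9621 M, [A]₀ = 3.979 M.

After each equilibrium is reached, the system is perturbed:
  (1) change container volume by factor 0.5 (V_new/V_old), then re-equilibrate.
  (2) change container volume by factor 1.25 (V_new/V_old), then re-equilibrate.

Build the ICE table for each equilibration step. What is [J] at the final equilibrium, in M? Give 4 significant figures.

Q₀ = 4.468 vs Keq = 0.2591 ⇒ Q>K, reverse
Step 1:
                    J           A
  I            0.9621       3.979
  C             1.421     -0.4736
  E             2.383       3.505
  solve Keq expr → x = -0.4736; check Q = 0.2591
Then change container volume by factor 0.5 (V_new/V_old).
Step 2:
                    J           A
  I             4.766       7.011
  C            -1.685      0.5618
  E              3.08       7.573
  solve Keq expr → x = 0.5618; check Q = 0.2591
Then change container volume by factor 1.25 (V_new/V_old).
Step 3:
                    J           A
  I             2.464       6.058
  C            0.3754     -0.1251
  E              2.84       5.933
  solve Keq expr → x = -0.1251; check Q = 0.2591

[J]_eq = 2.84 M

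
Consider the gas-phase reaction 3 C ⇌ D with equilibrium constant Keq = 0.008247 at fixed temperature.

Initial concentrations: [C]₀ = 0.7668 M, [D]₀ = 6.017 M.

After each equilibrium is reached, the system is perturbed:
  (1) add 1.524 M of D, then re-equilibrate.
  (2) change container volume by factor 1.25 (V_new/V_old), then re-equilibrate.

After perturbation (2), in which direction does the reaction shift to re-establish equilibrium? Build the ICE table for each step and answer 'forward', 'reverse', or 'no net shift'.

Direction: reverse

Q₀ = 13.35 vs Keq = 0.008247 ⇒ Q>K, reverse
Step 1:
                  C         D
  init       0.7668     6.017
  Δ             6.9      -2.3
  eq          7.667     3.717
  solve Keq expr → x = -2.3; check Q = 0.008247
Then add 1.524 M of D.
Step 2:
                  C         D
  init        7.667     5.241
  Δ          0.7849   -0.2616
  eq          8.452     4.979
  solve Keq expr → x = -0.2616; check Q = 0.008247
Then change container volume by factor 1.25 (V_new/V_old).
Step 3:
                  C         D
  init        6.762     3.983
  Δ          0.8857   -0.2952
  eq          7.647     3.688
  solve Keq expr → x = -0.2952; check Q = 0.008247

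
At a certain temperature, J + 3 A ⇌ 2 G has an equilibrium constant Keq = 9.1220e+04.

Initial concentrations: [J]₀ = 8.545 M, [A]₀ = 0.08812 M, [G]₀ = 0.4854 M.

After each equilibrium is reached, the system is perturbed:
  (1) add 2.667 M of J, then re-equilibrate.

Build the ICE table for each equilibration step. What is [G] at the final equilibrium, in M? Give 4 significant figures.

Q₀ = 40.3 vs Keq = 9.1220e+04 ⇒ Q<K, forward
Step 1:
                    J           A           G
  init          8.545     0.08812      0.4854
  Δ          -0.02697    -0.08091     0.05394
  eq            8.518    0.007207      0.5393
  solve Keq expr → x = 0.02697; check Q = 9.1220e+04
Then add 2.667 M of J.
Step 2:
                    J           A           G
  init          11.19    0.007207      0.5393
  Δ       -2.0738e-04 -6.2215e-04  4.1477e-04
  eq            11.18    0.006585      0.5398
  solve Keq expr → x = 2.0738e-04; check Q = 9.1220e+04

[G]_eq = 0.5398 M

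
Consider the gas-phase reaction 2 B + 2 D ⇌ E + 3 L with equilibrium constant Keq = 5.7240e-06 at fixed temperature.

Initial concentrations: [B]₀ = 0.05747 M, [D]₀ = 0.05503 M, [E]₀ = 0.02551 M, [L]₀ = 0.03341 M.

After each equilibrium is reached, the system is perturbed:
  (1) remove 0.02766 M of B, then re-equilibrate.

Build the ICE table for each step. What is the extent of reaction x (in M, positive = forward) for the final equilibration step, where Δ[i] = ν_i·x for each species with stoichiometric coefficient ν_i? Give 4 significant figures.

Q₀ = 0.09512 vs Keq = 5.7240e-06 ⇒ Q>K, reverse
Step 1:
                    B           D           E           L
  I           0.05747     0.05503     0.02551     0.03341
  C            0.0207      0.0207    -0.01035    -0.03104
  E           0.07817     0.07573     0.01516    0.002365
  solve Keq expr → x = -0.01035; check Q = 5.7240e-06
Then remove 0.02766 M of B.
Step 2:
                    B           D           E           L
  I           0.05051     0.07573     0.01516    0.002365
  C        3.8327e-04  3.8327e-04 -1.9164e-04 -5.7491e-04
  E           0.05089     0.07611     0.01497     0.00179
  solve Keq expr → x = -1.9164e-04; check Q = 5.7240e-06

x = -1.9164e-04 M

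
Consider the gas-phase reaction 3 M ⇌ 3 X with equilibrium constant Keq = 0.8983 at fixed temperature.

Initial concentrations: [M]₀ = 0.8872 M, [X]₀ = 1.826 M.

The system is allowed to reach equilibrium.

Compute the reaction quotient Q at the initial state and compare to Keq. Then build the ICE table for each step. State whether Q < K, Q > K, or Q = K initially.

Q₀ = 8.718 vs Keq = 0.8983 ⇒ Q>K, reverse
Step 1:
                  M         X
  I          0.8872     1.826
  C          0.4936   -0.4936
  E           1.381     1.332
  solve Keq expr → x = -0.1645; check Q = 0.8983

Q₀ = 8.718; Q > K (proceeds reverse)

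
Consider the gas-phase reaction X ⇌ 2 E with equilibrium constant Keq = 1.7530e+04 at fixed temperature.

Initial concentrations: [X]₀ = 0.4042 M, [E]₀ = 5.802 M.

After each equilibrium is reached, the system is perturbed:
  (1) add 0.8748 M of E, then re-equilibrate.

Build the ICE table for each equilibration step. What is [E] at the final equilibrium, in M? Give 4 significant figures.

Q₀ = 83.28 vs Keq = 1.7530e+04 ⇒ Q<K, forward
Step 1:
                   X          E
  I           0.4042      5.802
  C          -0.4017     0.8034
  E         0.002489      6.605
  solve Keq expr → x = 0.4017; check Q = 1.7530e+04
Then add 0.8748 M of E.
Step 2:
                   X          E
  I         0.002489       7.48
  C       7.0172e-04  -0.001403
  E         0.003191      7.479
  solve Keq expr → x = -7.0172e-04; check Q = 1.7530e+04

[E]_eq = 7.479 M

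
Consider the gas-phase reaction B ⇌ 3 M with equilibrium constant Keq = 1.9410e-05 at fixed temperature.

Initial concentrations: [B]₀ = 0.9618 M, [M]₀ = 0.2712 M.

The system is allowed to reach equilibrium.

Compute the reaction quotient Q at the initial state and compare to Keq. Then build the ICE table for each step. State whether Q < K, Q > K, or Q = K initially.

Q₀ = 0.02074 vs Keq = 1.9410e-05 ⇒ Q>K, reverse
Step 1:
                    B           M
  I            0.9618      0.2712
  C           0.08131     -0.2439
  E             1.043     0.02726
  solve Keq expr → x = -0.08131; check Q = 1.9410e-05

Q₀ = 0.02074; Q > K (proceeds reverse)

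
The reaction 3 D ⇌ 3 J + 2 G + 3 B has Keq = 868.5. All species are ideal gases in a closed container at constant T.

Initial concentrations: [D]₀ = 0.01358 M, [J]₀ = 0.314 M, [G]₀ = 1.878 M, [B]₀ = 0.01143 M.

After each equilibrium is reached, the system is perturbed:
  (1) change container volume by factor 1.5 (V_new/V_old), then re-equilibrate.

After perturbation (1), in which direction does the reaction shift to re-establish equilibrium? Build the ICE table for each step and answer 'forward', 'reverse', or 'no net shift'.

Direction: forward

Q₀ = 0.06511 vs Keq = 868.5 ⇒ Q<K, forward
Step 1:
                    D           J           G           B
  init        0.01358       0.314       1.878     0.01143
  Δ          -0.01234     0.01234    0.008226     0.01234
  eq         0.001241      0.3263       1.886     0.02377
  solve Keq expr → x = 0.004113; check Q = 868.5
Then change container volume by factor 1.5 (V_new/V_old).
Step 2:
                    D           J           G           B
  init     8.2742e-04      0.2176       1.257     0.01585
  Δ       -3.9512e-04  3.9512e-04  2.6341e-04  3.9512e-04
  eq       4.3230e-04       0.218       1.258     0.01624
  solve Keq expr → x = 1.3171e-04; check Q = 868.5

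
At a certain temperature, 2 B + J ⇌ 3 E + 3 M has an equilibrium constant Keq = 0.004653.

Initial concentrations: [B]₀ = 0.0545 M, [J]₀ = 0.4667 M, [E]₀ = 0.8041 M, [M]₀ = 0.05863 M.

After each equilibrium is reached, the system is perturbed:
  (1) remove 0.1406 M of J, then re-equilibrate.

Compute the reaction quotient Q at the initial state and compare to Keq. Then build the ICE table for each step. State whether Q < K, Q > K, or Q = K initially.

Q₀ = 0.07559 vs Keq = 0.004653 ⇒ Q>K, reverse
Step 1:
                  B         J         E         M
  Initial    0.0545    0.4667    0.8041   0.05863
  Change    0.01935  0.009673  -0.02902  -0.02902
  Equil     0.07385    0.4764    0.7751   0.02961
  solve Keq expr → x = -0.009673; check Q = 0.004653
Then remove 0.1406 M of J.
Step 2:
                  B         J         E         M
  Initial   0.07385    0.3358    0.7751   0.02961
  Change   0.001808 9.0400e-04 -0.002712 -0.002712
  Equil     0.07565    0.3367    0.7724    0.0269
  solve Keq expr → x = -9.0400e-04; check Q = 0.004653

Q₀ = 0.07559; Q > K (proceeds reverse)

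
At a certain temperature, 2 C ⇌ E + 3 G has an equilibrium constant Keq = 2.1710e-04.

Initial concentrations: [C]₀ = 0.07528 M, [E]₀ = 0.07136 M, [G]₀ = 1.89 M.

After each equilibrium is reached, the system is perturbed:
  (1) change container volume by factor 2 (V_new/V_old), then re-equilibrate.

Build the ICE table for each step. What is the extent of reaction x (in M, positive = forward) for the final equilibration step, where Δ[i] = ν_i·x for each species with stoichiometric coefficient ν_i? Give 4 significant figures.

Q₀ = 85.01 vs Keq = 2.1710e-04 ⇒ Q>K, reverse
Step 1:
                    C           E           G
  init        0.07528     0.07136        1.89
  Δ            0.1427    -0.07136     -0.2141
  eq            0.218  2.1917e-06       1.676
  solve Keq expr → x = -0.07136; check Q = 2.1710e-04
Then change container volume by factor 2 (V_new/V_old).
Step 2:
                    C           E           G
  init          0.109  1.0959e-06       0.838
  Δ       -6.5739e-06  3.2869e-06  9.8608e-06
  eq            0.109  4.3828e-06       0.838
  solve Keq expr → x = 3.2869e-06; check Q = 2.1710e-04

x = 3.2869e-06 M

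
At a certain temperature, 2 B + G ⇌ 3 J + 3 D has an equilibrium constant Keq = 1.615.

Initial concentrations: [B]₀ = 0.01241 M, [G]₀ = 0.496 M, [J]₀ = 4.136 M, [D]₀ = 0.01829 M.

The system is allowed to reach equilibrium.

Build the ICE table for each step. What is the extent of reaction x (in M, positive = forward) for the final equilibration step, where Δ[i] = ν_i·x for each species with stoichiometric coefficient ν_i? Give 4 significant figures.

Q₀ = 5.667 vs Keq = 1.615 ⇒ Q>K, reverse
Step 1:
                    B           G           J           D
  Initial     0.01241       0.496       4.136     0.01829
  Change     0.002932    0.001466   -0.004398   -0.004398
  Equil       0.01534      0.4975       4.132     0.01389
  solve Keq expr → x = -0.001466; check Q = 1.615

x = -0.001466 M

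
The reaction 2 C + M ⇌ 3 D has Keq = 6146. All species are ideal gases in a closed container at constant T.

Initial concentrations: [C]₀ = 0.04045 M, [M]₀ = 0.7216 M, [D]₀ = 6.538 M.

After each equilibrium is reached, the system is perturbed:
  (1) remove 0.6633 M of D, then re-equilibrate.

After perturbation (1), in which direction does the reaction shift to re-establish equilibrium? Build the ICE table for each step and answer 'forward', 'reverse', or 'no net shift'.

Q₀ = 2.3670e+05 vs Keq = 6146 ⇒ Q>K, reverse
Step 1:
                  C         M         D
  init      0.04045    0.7216     6.538
  Δ          0.1815   0.09076   -0.2723
  eq          0.222    0.8124     6.266
  solve Keq expr → x = -0.09076; check Q = 6146
Then remove 0.6633 M of D.
Step 2:
                  C         M         D
  init        0.222    0.8124     5.602
  Δ        -0.03022  -0.01511   0.04533
  eq         0.1917    0.7972     5.648
  solve Keq expr → x = 0.01511; check Q = 6146

Direction: forward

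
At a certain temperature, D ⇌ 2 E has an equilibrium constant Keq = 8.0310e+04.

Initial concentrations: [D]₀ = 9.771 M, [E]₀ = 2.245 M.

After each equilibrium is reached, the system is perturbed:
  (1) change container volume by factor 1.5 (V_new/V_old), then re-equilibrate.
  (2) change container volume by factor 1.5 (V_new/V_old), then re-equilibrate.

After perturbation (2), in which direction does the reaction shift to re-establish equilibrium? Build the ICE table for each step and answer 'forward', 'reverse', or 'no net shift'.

Direction: forward

Q₀ = 0.5158 vs Keq = 8.0310e+04 ⇒ Q<K, forward
Step 1:
                    D           E
  I             9.771       2.245
  C            -9.765       19.53
  E          0.005904       21.78
  solve Keq expr → x = 9.765; check Q = 8.0310e+04
Then change container volume by factor 1.5 (V_new/V_old).
Step 2:
                    D           E
  I          0.003936       14.52
  C         -0.001311    0.002622
  E          0.002625       14.52
  solve Keq expr → x = 0.001311; check Q = 8.0310e+04
Then change container volume by factor 1.5 (V_new/V_old).
Step 3:
                    D           E
  I           0.00175        9.68
  C       -5.8305e-04    0.001166
  E          0.001167       9.681
  solve Keq expr → x = 5.8305e-04; check Q = 8.0310e+04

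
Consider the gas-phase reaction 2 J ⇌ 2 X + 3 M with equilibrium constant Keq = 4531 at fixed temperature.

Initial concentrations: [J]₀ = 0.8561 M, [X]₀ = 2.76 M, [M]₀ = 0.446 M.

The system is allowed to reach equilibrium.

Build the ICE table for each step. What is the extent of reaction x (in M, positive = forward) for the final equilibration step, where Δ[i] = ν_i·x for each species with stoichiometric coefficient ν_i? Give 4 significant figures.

Q₀ = 0.9221 vs Keq = 4531 ⇒ Q<K, forward
Step 1:
                   J          X          M
  Initial     0.8561       2.76      0.446
  Change     -0.7529     0.7529      1.129
  Equil       0.1032      3.513      1.575
  solve Keq expr → x = 0.3765; check Q = 4531

x = 0.3765 M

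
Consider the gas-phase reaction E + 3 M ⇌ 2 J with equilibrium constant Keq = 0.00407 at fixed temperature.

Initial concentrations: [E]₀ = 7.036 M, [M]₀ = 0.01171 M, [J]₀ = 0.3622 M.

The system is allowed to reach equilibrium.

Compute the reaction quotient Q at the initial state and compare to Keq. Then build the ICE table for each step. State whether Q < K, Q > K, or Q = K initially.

Q₀ = 1.1612e+04 vs Keq = 0.00407 ⇒ Q>K, reverse
Step 1:
                    E           M           J
  init          7.036     0.01171      0.3622
  Δ            0.1534      0.4601     -0.3068
  eq            7.189      0.4718     0.05544
  solve Keq expr → x = -0.1534; check Q = 0.00407

Q₀ = 1.1612e+04; Q > K (proceeds reverse)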